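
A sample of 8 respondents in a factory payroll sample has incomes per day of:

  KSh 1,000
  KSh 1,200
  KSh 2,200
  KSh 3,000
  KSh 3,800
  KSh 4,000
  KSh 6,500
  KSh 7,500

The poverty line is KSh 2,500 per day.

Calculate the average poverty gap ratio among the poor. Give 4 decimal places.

0.4133

Below z: KSh 1,000, KSh 1,200, KSh 2,200 (q = 3 of N = 8).
Relative gaps: 0.6000, 0.5200, 0.1200; sum = 1.240000.
I averages over the q = 3 poor units only: 1.240000 / 3 = 0.4133.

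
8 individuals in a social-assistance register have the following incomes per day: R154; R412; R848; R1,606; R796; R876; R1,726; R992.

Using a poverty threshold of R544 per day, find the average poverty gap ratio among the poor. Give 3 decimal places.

0.480

Below the line: R154, R412 (q = 2 of N = 8).
Relative gaps: 0.7169, 0.2426; sum = 0.959559.
The income-gap ratio divides by q (the poor only): 0.959559 / 2 = 0.480.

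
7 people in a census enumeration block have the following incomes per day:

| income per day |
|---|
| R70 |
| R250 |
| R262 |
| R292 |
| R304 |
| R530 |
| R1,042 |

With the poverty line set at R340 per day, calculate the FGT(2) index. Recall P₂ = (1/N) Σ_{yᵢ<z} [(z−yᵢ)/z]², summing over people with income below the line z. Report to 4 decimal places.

0.1121

Below the line: R70, R250, R262, R292, R304 (q = 5 of N = 7).
Normalized shortfalls: (340−70)/340 = 0.7941; (340−250)/340 = 0.2647; (340−262)/340 = 0.2294; (340−292)/340 = 0.1412; (340−304)/340 = 0.1059.
Squared: 0.6306; 0.0701; 0.0526; 0.0199; 0.0112.
Sum = 0.784464; P₂ = 0.784464 / 7 = 0.1121.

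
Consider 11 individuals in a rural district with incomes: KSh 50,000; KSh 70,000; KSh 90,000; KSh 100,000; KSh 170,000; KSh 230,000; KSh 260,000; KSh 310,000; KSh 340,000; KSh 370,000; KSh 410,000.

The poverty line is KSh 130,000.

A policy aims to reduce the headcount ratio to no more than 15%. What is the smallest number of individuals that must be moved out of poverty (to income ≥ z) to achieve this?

Currently q = 4 of N = 11 are below the line (H = 0.364).
A headcount ratio of at most 15% allows at most ⌊0.15 × 11⌋ = 1 poor individuals.
So at least 4 − 1 = 3 must be lifted.

3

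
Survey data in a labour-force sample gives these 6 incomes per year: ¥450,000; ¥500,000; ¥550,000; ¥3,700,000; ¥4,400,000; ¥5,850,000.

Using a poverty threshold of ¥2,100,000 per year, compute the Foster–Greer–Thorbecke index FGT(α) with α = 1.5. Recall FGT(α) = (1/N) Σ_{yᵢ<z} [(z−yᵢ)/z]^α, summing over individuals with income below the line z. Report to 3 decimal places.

0.333

Incomes under z: ¥450,000, ¥500,000, ¥550,000 (q = 3 of N = 6).
Normalized shortfalls: (2100000−450000)/2100000 = 0.7857; (2100000−500000)/2100000 = 0.7619; (2100000−550000)/2100000 = 0.7381.
Raised to α = 1.5: 0.69646; 0.66504; 0.63412.
Sum = 1.995622; FGT(1.5) = 1.995622 / 6 = 0.333.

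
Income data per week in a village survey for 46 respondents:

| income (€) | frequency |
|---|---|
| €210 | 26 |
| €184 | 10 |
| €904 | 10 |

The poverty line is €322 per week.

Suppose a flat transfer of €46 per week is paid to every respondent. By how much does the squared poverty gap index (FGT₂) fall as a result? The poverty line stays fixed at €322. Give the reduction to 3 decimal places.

0.067

Before: below the line — 10×€184, 26×€210; squared poverty gap index (FGT₂) = 0.10831.
After the €46 transfer: below the line — 10×€230, 26×€256; squared poverty gap index (FGT₂) = 0.04149.
Reduction = 0.10831 − 0.04149 = 0.067.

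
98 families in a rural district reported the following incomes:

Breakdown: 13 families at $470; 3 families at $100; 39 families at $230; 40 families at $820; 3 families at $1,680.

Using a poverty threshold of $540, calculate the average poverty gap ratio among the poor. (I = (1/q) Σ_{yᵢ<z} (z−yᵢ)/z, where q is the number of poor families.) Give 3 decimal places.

0.482

Poor units: 3×$100, 39×$230, 13×$470 (q = 55 of N = 98).
Relative gaps: 0.8148 (×3), 0.5741 (×39), 0.1296 (×13); sum = 26.518519.
The income-gap ratio divides by q (the poor only): 26.518519 / 55 = 0.482.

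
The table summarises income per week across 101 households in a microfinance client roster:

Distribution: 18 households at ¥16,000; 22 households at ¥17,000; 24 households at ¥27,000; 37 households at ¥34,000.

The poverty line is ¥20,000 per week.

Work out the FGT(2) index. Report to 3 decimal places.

0.012

Below z: 18×¥16,000, 22×¥17,000 (q = 40 of N = 101).
Gap ratios (z−y)/z: (20000−16000)/20000 = 0.2000 (×18); (20000−17000)/20000 = 0.1500 (×22).
Squared: 0.0400 (×18); 0.0225 (×22).
Sum = 1.215000; P₂ = 1.215000 / 101 = 0.012.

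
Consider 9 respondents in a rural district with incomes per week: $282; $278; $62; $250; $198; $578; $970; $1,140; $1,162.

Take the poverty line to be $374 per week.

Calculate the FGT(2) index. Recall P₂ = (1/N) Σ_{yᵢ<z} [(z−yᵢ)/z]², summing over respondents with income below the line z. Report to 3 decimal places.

Below z: $62, $198, $250, $278, $282 (q = 5 of N = 9).
Normalized shortfalls: (374−62)/374 = 0.8342; (374−198)/374 = 0.4706; (374−250)/374 = 0.3316; (374−278)/374 = 0.2567; (374−282)/374 = 0.2460.
Squared: 0.6959; 0.2215; 0.1099; 0.0659; 0.0605.
Sum = 1.153708; P₂ = 1.153708 / 9 = 0.128.

0.128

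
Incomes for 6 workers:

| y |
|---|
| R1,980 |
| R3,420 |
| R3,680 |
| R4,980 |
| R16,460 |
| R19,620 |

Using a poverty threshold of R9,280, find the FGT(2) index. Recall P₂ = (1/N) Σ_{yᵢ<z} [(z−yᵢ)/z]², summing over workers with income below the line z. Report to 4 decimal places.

Incomes under z: R1,980, R3,420, R3,680, R4,980 (q = 4 of N = 6).
Normalized shortfalls: (9280−1980)/9280 = 0.7866; (9280−3420)/9280 = 0.6315; (9280−3680)/9280 = 0.6034; (9280−4980)/9280 = 0.4634.
Squared: 0.6188; 0.3987; 0.3641; 0.2147.
Sum = 1.596402; P₂ = 1.596402 / 6 = 0.2661.

0.2661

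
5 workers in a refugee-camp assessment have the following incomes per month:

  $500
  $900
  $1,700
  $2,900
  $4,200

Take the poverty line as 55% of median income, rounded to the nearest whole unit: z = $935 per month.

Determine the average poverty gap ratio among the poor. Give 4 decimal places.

Incomes under z: $500, $900 (q = 2 of N = 5).
Shortfall ratios (z−y)/z: 0.4652, 0.0374; sum = 0.502674.
I averages over the q = 2 poor units only: 0.502674 / 2 = 0.2513.

0.2513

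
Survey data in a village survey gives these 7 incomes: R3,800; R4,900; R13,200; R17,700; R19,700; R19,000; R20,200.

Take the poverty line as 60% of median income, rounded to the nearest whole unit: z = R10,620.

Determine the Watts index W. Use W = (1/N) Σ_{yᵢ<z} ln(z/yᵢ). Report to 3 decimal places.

Incomes under z: R3,800, R4,900 (q = 2 of N = 7).
Log shortfalls: ln(10620/3800) = 1.0277; ln(10620/4900) = 0.7735.
W = 1.801242 / 7 = 0.257.

0.257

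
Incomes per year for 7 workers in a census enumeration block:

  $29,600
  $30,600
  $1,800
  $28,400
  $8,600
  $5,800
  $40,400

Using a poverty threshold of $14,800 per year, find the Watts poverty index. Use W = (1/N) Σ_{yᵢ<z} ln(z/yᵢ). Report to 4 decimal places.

Below the line: $1,800, $5,800, $8,600 (q = 3 of N = 7).
Log shortfalls: ln(14800/1800) = 2.1068; ln(14800/5800) = 0.9368; ln(14800/8600) = 0.5429.
W = 3.586475 / 7 = 0.5124.

0.5124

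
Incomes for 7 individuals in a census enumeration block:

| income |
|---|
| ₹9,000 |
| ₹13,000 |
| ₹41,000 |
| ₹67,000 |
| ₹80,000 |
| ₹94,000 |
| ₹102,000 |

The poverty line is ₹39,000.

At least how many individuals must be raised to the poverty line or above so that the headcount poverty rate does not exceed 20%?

1

Currently q = 2 of N = 7 are below the line (H = 0.286).
A headcount ratio of at most 20% allows at most ⌊0.20 × 7⌋ = 1 poor individuals.
So at least 2 − 1 = 1 must be lifted.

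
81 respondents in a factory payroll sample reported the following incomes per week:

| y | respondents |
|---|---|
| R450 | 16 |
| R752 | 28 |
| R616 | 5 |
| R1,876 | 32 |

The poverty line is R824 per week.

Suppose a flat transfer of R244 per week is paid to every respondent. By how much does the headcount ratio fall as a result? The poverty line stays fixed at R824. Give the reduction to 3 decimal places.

0.407

Before: below the line — 16×R450, 5×R616, 28×R752; headcount ratio = 0.60494.
After the R244 transfer: below the line — 16×R694; headcount ratio = 0.19753.
Reduction = 0.60494 − 0.19753 = 0.407.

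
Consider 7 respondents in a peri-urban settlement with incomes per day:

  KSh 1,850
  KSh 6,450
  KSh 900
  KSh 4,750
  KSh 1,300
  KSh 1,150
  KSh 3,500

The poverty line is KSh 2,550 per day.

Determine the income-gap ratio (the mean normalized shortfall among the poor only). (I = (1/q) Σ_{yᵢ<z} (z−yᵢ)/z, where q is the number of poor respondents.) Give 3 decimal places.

Below the line: KSh 900, KSh 1,150, KSh 1,300, KSh 1,850 (q = 4 of N = 7).
Shortfall ratios (z−y)/z: 0.6471, 0.5490, 0.4902, 0.2745; sum = 1.960784.
I averages over the q = 4 poor units only: 1.960784 / 4 = 0.490.

0.490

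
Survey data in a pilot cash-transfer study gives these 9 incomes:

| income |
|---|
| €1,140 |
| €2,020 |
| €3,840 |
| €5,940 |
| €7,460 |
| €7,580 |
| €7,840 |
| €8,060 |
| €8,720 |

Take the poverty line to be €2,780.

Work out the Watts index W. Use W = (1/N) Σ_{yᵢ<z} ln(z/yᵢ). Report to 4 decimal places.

0.1345

Poor units: €1,140, €2,020 (q = 2 of N = 9).
Log shortfalls: ln(2780/1140) = 0.8914; ln(2780/2020) = 0.3194.
W = 1.210776 / 9 = 0.1345.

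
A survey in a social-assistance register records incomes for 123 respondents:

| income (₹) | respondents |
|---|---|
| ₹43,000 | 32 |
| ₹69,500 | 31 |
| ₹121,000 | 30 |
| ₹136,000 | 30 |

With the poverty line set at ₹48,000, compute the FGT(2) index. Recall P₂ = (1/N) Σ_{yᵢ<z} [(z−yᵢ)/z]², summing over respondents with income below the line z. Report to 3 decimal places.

Poor units: 32×₹43,000 (q = 32 of N = 123).
Shortfall ratios: (48000−43000)/48000 = 0.1042 (×32).
Squared: 0.0109 (×32).
Sum = 0.347222; P₂ = 0.347222 / 123 = 0.003.

0.003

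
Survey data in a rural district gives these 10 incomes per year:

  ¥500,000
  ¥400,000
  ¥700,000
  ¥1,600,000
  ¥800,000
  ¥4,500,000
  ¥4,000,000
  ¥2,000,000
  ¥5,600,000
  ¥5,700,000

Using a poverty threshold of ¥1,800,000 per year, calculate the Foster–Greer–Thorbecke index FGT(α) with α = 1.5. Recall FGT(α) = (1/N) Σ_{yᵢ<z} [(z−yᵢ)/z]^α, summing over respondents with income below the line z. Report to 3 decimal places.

0.223

Incomes under z: ¥400,000, ¥500,000, ¥700,000, ¥800,000, ¥1,600,000 (q = 5 of N = 10).
Relative gaps: (1800000−400000)/1800000 = 0.7778; (1800000−500000)/1800000 = 0.7222; (1800000−700000)/1800000 = 0.6111; (1800000−800000)/1800000 = 0.5556; (1800000−1600000)/1800000 = 0.1111.
Raised to α = 1.5: 0.68594; 0.61377; 0.47773; 0.41409; 0.03704.
Sum = 2.228558; FGT(1.5) = 2.228558 / 10 = 0.223.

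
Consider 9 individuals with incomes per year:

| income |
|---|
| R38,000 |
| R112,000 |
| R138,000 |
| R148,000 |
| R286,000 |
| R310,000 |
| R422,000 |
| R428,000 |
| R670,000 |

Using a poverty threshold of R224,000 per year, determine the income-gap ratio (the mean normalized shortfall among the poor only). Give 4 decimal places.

Incomes under z: R38,000, R112,000, R138,000, R148,000 (q = 4 of N = 9).
Shortfall ratios (z−y)/z: 0.8304, 0.5000, 0.3839, 0.3393; sum = 2.053571.
I averages over the q = 4 poor units only: 2.053571 / 4 = 0.5134.

0.5134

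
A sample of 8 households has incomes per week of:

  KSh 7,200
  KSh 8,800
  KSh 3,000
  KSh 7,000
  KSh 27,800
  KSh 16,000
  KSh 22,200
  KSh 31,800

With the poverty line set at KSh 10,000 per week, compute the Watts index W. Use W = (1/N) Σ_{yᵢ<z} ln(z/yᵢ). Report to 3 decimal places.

0.252

Below the line: KSh 3,000, KSh 7,000, KSh 7,200, KSh 8,800 (q = 4 of N = 8).
Log gaps: ln(10000/3000) = 1.2040; ln(10000/7000) = 0.3567; ln(10000/7200) = 0.3285; ln(10000/8800) = 0.1278.
W = 2.016985 / 8 = 0.252.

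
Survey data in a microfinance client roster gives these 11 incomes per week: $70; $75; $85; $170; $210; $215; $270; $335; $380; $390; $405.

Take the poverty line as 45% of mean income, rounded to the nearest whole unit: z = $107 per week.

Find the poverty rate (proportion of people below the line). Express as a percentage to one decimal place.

3 of the 11 people have income below $107.
H = 3/11 = 27.3%.

27.3%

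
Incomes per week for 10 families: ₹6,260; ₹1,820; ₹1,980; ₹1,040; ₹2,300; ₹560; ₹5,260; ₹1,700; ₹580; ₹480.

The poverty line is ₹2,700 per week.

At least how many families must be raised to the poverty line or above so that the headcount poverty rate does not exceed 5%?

8

Currently q = 8 of N = 10 are below the line (H = 0.800).
A headcount ratio of at most 5% allows at most ⌊0.05 × 10⌋ = 0 poor families.
So at least 8 − 0 = 8 must be lifted.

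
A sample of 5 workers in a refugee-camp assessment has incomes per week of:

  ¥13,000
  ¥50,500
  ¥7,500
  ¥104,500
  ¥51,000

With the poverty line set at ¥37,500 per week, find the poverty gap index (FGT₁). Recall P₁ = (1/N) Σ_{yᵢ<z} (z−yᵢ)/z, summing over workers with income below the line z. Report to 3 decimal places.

0.291

Below the line: ¥7,500, ¥13,000 (q = 2 of N = 5).
Relative gaps: (37500−7500)/37500 = 0.8000; (37500−13000)/37500 = 0.6533.
Σ = 1.453333. Dividing by the full population N = 5 gives P₁ = 0.291.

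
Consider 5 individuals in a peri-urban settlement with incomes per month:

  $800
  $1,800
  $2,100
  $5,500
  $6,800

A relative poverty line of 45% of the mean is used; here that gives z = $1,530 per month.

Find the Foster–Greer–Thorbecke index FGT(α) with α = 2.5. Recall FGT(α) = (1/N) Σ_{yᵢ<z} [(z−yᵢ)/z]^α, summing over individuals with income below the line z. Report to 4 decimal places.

0.0314

Below the line: $800 (q = 1 of N = 5).
Relative gaps: (1530−800)/1530 = 0.4771.
Raised to α = 2.5: 0.15725.
Sum = 0.157246; FGT(2.5) = 0.157246 / 5 = 0.0314.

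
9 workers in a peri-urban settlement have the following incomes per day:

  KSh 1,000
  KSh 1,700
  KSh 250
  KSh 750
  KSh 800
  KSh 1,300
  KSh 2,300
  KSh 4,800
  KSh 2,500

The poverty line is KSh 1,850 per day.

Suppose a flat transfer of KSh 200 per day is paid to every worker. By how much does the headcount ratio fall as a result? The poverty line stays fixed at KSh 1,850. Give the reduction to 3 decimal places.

0.111

Before: below the line — KSh 250, KSh 750, KSh 800, KSh 1,000, KSh 1,300, KSh 1,700; headcount ratio = 0.66667.
After the KSh 200 transfer: below the line — KSh 450, KSh 950, KSh 1,000, KSh 1,200, KSh 1,500; headcount ratio = 0.55556.
Reduction = 0.66667 − 0.55556 = 0.111.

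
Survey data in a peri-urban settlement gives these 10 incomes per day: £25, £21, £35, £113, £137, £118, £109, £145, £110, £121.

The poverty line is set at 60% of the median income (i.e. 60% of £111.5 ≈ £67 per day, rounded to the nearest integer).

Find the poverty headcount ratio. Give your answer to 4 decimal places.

3 of the 10 respondents have income below £67.
H = 3/10 = 0.3000.

0.3000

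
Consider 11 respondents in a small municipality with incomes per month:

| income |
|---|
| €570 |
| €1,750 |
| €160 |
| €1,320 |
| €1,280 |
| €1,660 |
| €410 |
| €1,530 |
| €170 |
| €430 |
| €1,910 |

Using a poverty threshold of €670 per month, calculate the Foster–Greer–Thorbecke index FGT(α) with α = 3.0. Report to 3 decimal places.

Poor units: €160, €170, €410, €430, €570 (q = 5 of N = 11).
Shortfall ratios: (670−160)/670 = 0.7612; (670−170)/670 = 0.7463; (670−410)/670 = 0.3881; (670−430)/670 = 0.3582; (670−570)/670 = 0.1493.
Raised to α = 3.0: 0.44105; 0.41561; 0.05844; 0.04596; 0.00332.
Sum = 0.964384; FGT(3.0) = 0.964384 / 11 = 0.088.

0.088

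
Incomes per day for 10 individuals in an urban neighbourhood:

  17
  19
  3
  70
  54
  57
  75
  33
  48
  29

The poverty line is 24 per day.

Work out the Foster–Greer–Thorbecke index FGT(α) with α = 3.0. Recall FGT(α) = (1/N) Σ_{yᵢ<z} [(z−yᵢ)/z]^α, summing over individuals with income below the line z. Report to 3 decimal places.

0.070

Incomes under z: 3, 17, 19 (q = 3 of N = 10).
Relative gaps: (24−3)/24 = 0.8750; (24−17)/24 = 0.2917; (24−19)/24 = 0.2083.
Raised to α = 3.0: 0.66992; 0.02481; 0.00904.
Sum = 0.703776; FGT(3.0) = 0.703776 / 10 = 0.070.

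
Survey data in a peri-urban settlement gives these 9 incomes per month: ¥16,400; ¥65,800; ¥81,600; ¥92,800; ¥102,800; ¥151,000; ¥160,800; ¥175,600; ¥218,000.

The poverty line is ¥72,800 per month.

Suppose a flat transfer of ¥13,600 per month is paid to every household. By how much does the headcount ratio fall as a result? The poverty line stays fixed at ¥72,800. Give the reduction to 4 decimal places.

Before: below the line — ¥16,400, ¥65,800; headcount ratio = 0.222222.
After the ¥13,600 transfer: below the line — ¥30,000; headcount ratio = 0.111111.
Reduction = 0.222222 − 0.111111 = 0.1111.

0.1111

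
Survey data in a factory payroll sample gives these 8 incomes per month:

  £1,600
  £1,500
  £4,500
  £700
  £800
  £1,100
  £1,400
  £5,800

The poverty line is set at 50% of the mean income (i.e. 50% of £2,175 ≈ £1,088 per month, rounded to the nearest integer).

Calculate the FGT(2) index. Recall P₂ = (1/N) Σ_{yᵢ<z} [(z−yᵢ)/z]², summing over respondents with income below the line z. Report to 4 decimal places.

Poor units: £700, £800 (q = 2 of N = 8).
Shortfall ratios: (1088−700)/1088 = 0.3566; (1088−800)/1088 = 0.2647.
Squared: 0.1272; 0.0701.
Sum = 0.197245; P₂ = 0.197245 / 8 = 0.0247.

0.0247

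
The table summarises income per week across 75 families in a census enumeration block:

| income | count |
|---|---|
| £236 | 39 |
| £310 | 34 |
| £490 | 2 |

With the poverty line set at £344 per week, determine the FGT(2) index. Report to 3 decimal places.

0.056

Below z: 39×£236, 34×£310 (q = 73 of N = 75).
Relative gaps: (344−236)/344 = 0.3140 (×39); (344−310)/344 = 0.0988 (×34).
Squared: 0.0986 (×39); 0.0098 (×34).
Sum = 4.176244; P₂ = 4.176244 / 75 = 0.056.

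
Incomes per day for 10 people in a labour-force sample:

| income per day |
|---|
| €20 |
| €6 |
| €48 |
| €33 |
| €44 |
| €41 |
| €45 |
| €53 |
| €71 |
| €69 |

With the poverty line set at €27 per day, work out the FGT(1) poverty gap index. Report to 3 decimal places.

Poor units: €6, €20 (q = 2 of N = 10).
Normalized shortfalls: (27−6)/27 = 0.7778; (27−20)/27 = 0.2593.
Σ = 1.037037. Dividing by the full population N = 10 gives P₁ = 0.104.

0.104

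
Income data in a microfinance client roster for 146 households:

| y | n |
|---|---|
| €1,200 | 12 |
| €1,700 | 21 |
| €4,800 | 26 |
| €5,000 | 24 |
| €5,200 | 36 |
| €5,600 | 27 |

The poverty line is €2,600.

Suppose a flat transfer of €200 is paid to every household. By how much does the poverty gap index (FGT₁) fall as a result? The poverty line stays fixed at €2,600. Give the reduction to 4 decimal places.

Before: below the line — 12×€1,200, 21×€1,700; poverty gap index (FGT₁) = 0.094046.
After the €200 transfer: below the line — 12×€1,400, 21×€1,900; poverty gap index (FGT₁) = 0.076660.
Reduction = 0.094046 − 0.076660 = 0.0174.

0.0174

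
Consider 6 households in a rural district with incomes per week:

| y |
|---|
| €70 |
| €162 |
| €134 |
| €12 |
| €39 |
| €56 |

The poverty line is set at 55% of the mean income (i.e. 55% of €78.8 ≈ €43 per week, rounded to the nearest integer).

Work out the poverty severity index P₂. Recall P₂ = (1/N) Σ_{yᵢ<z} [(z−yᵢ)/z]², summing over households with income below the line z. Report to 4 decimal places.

Poor units: €12, €39 (q = 2 of N = 6).
Normalized shortfalls: (43−12)/43 = 0.7209; (43−39)/43 = 0.0930.
Squared: 0.5197; 0.0087.
Sum = 0.528394; P₂ = 0.528394 / 6 = 0.0881.

0.0881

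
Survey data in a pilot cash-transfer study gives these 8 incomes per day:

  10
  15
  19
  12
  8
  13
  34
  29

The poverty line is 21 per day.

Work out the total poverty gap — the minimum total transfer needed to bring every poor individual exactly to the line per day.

49

Incomes under z: 8, 10, 12, 13, 15, 19 (q = 6 of N = 8).
Individual gaps: 21−8 = 13; 21−10 = 11; 21−12 = 9; 21−13 = 8; 21−15 = 6; 21−19 = 2.
Aggregate gap = 49.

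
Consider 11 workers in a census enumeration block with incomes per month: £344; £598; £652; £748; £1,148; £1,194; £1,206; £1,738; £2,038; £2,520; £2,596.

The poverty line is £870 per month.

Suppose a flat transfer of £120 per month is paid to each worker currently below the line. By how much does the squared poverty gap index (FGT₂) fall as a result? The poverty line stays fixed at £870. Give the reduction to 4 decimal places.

Before: below the line — £344, £598, £652, £748; squared poverty gap index (FGT₂) = 0.049612.
After the £120 transfer: below the line — £464, £718, £772, £868; squared poverty gap index (FGT₂) = 0.023727.
Reduction = 0.049612 − 0.023727 = 0.0259.

0.0259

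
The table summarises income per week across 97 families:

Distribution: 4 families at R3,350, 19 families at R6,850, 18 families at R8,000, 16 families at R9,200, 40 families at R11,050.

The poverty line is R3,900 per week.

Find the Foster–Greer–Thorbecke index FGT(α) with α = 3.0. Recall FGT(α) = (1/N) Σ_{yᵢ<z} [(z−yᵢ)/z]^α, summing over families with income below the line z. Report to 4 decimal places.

Below the line: 4×R3,350 (q = 4 of N = 97).
Relative gaps: (3900−3350)/3900 = 0.1410 (×4).
Raised to α = 3.0: 0.00280 (×4).
Sum = 0.011219; FGT(3.0) = 0.011219 / 97 = 0.0001.

0.0001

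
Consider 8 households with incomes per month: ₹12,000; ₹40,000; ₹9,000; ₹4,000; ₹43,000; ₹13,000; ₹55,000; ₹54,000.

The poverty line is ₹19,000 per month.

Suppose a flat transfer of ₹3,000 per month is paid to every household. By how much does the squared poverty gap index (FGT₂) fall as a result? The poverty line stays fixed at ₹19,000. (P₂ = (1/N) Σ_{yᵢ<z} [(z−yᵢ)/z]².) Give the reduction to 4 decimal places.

0.0665

Before: below the line — ₹4,000, ₹9,000, ₹12,000, ₹13,000; squared poverty gap index (FGT₂) = 0.141967.
After the ₹3,000 transfer: below the line — ₹7,000, ₹12,000, ₹15,000, ₹16,000; squared poverty gap index (FGT₂) = 0.075485.
Reduction = 0.141967 − 0.075485 = 0.0665.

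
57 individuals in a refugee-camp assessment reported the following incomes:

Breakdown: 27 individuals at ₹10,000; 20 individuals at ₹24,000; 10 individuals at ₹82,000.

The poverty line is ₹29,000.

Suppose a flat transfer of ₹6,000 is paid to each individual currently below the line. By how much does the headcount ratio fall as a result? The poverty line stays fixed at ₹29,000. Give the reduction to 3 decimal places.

0.351

Before: below the line — 27×₹10,000, 20×₹24,000; headcount ratio = 0.82456.
After the ₹6,000 transfer: below the line — 27×₹16,000; headcount ratio = 0.47368.
Reduction = 0.82456 − 0.47368 = 0.351.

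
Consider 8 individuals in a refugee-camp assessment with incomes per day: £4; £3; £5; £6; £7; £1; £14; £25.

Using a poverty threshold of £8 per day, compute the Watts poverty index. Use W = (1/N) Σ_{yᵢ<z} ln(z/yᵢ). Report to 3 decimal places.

Below z: £1, £3, £4, £5, £6, £7 (q = 6 of N = 8).
Log gaps: ln(8/1) = 2.0794; ln(8/3) = 0.9808; ln(8/4) = 0.6931; ln(8/5) = 0.4700; ln(8/6) = 0.2877; ln(8/7) = 0.1335.
W = 4.644635 / 8 = 0.581.

0.581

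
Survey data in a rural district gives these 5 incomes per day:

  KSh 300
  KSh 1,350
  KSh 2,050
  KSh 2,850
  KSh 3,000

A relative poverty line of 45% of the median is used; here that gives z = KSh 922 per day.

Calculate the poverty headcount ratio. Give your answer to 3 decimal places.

0.200

1 of the 5 respondents have income below KSh 922.
H = 1/5 = 0.200.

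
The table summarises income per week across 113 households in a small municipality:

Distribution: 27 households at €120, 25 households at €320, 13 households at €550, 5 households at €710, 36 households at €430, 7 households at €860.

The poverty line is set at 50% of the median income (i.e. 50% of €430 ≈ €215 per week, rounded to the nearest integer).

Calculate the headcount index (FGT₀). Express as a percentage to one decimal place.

23.9%

27 of the 113 households have income below €215.
H = 27/113 = 23.9%.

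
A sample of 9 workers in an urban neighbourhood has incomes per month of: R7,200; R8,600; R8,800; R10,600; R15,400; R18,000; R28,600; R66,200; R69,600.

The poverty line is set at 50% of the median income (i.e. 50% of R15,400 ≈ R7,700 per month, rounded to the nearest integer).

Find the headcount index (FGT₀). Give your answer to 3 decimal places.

0.111

1 of the 9 workers have income below R7,700.
H = 1/9 = 0.111.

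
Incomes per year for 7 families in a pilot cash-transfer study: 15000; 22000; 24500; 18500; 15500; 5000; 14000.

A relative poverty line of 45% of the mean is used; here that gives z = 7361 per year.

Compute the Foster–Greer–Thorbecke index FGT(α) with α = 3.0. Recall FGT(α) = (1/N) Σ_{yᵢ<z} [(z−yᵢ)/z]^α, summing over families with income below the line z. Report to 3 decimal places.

0.005

Below z: 5000 (q = 1 of N = 7).
Relative gaps: (7361−5000)/7361 = 0.3207.
Raised to α = 3.0: 0.03300.
Sum = 0.032997; FGT(3.0) = 0.032997 / 7 = 0.005.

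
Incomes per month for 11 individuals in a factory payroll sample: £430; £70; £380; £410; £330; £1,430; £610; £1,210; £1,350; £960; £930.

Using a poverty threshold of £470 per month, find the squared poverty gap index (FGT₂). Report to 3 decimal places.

Incomes under z: £70, £330, £380, £410, £430 (q = 5 of N = 11).
Normalized shortfalls: (470−70)/470 = 0.8511; (470−330)/470 = 0.2979; (470−380)/470 = 0.1915; (470−410)/470 = 0.1277; (470−430)/470 = 0.0851.
Squared: 0.7243; 0.0887; 0.0367; 0.0163; 0.0072.
Sum = 0.873246; P₂ = 0.873246 / 11 = 0.079.

0.079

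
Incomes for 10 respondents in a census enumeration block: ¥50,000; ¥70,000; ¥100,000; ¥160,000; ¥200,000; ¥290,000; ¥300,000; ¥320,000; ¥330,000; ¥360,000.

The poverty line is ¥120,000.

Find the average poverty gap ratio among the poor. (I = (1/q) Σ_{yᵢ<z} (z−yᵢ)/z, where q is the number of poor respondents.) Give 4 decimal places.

Poor units: ¥50,000, ¥70,000, ¥100,000 (q = 3 of N = 10).
Shortfall ratios (z−y)/z: 0.5833, 0.4167, 0.1667; sum = 1.166667.
The income-gap ratio divides by q (the poor only): 1.166667 / 3 = 0.3889.

0.3889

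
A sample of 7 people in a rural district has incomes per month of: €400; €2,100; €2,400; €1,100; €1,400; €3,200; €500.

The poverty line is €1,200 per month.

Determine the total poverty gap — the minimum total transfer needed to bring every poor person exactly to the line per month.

Below the line: €400, €500, €1,100 (q = 3 of N = 7).
Individual gaps: 1200−400 = 800; 1200−500 = 700; 1200−1100 = 100.
Aggregate gap = €1,600.

€1,600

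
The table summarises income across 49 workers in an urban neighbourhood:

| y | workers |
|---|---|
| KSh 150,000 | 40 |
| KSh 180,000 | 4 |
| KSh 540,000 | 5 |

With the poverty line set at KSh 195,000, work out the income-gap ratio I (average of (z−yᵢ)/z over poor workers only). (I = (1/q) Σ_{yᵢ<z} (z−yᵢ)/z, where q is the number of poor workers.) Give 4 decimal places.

0.2168

Poor units: 40×KSh 150,000, 4×KSh 180,000 (q = 44 of N = 49).
Shortfall ratios (z−y)/z: 0.2308 (×40), 0.0769 (×4); sum = 9.538462.
I averages over the q = 44 poor units only: 9.538462 / 44 = 0.2168.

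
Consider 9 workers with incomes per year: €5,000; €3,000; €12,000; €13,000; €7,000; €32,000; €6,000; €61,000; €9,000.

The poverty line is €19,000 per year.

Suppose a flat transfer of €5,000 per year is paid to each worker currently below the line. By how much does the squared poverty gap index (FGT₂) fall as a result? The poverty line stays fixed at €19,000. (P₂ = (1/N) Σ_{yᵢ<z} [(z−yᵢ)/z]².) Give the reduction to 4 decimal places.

Before: below the line — €3,000, €5,000, €6,000, €7,000, €9,000, €12,000, €13,000; squared poverty gap index (FGT₂) = 0.292398.
After the €5,000 transfer: below the line — €8,000, €10,000, €11,000, €12,000, €14,000, €17,000, €18,000; squared poverty gap index (FGT₂) = 0.106187.
Reduction = 0.292398 − 0.106187 = 0.1862.

0.1862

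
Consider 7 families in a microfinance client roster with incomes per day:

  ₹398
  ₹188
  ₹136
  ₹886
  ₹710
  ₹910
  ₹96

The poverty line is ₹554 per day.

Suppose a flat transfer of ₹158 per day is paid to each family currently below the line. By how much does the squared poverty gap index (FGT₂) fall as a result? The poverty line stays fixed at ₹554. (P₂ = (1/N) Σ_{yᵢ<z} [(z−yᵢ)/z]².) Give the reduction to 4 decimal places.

Before: below the line — ₹96, ₹136, ₹188, ₹398; squared poverty gap index (FGT₂) = 0.252642.
After the ₹158 transfer: below the line — ₹254, ₹294, ₹346; squared poverty gap index (FGT₂) = 0.093494.
Reduction = 0.252642 − 0.093494 = 0.1591.

0.1591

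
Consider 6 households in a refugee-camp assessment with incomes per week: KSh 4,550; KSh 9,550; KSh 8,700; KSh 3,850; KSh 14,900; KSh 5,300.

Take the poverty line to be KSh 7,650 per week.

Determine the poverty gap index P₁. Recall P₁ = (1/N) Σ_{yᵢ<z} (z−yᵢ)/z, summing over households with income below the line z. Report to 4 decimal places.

0.2015

Below the line: KSh 3,850, KSh 4,550, KSh 5,300 (q = 3 of N = 6).
Shortfall ratios: (7650−3850)/7650 = 0.4967; (7650−4550)/7650 = 0.4052; (7650−5300)/7650 = 0.3072.
Σ = 1.209150. Dividing by the full population N = 6 gives P₁ = 0.2015.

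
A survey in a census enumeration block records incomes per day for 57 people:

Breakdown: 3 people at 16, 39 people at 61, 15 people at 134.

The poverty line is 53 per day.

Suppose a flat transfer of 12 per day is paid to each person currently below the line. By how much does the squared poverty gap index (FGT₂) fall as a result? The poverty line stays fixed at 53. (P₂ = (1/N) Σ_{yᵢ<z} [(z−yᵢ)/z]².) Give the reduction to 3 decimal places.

Before: below the line — 3×16; squared poverty gap index (FGT₂) = 0.02565.
After the 12 transfer: below the line — 3×28; squared poverty gap index (FGT₂) = 0.01171.
Reduction = 0.02565 − 0.01171 = 0.014.

0.014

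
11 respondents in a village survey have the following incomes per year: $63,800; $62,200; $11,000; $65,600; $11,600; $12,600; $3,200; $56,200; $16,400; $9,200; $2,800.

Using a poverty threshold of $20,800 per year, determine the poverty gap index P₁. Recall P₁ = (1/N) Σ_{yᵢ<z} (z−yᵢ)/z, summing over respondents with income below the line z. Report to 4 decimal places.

0.3444

Below the line: $2,800, $3,200, $9,200, $11,000, $11,600, $12,600, $16,400 (q = 7 of N = 11).
Relative gaps: (20800−2800)/20800 = 0.8654; (20800−3200)/20800 = 0.8462; (20800−9200)/20800 = 0.5577; (20800−11000)/20800 = 0.4712; (20800−11600)/20800 = 0.4423; (20800−12600)/20800 = 0.3942; (20800−16400)/20800 = 0.2115.
Σ = 3.788462. Dividing by the full population N = 11 gives P₁ = 0.3444.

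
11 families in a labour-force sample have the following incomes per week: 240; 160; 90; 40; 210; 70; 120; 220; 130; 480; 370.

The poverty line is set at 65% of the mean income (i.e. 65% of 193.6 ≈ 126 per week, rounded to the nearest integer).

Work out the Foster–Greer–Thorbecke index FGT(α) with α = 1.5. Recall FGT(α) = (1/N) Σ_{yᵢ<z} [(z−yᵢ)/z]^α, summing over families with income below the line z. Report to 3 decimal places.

0.093

Incomes under z: 40, 70, 90, 120 (q = 4 of N = 11).
Normalized shortfalls: (126−40)/126 = 0.6825; (126−70)/126 = 0.4444; (126−90)/126 = 0.2857; (126−120)/126 = 0.0476.
Raised to α = 1.5: 0.56389; 0.29630; 0.15272; 0.01039.
Sum = 1.023295; FGT(1.5) = 1.023295 / 11 = 0.093.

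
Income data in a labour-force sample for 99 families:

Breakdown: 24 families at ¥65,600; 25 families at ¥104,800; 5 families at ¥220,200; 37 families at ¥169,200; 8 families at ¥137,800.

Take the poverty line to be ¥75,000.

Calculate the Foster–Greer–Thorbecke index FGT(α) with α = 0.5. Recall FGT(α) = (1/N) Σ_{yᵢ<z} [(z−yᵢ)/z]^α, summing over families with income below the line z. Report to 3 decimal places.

Poor units: 24×¥65,600 (q = 24 of N = 99).
Gap ratios (z−y)/z: (75000−65600)/75000 = 0.1253 (×24).
Raised to α = 0.5: 0.35402 (×24).
Sum = 8.496588; FGT(0.5) = 8.496588 / 99 = 0.086.

0.086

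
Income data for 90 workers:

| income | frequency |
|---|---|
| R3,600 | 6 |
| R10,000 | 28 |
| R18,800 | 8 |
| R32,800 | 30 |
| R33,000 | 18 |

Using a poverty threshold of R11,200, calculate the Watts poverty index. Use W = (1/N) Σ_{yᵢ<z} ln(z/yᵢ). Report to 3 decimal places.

Incomes under z: 6×R3,600, 28×R10,000 (q = 34 of N = 90).
ln(z/y) terms: ln(11200/3600) = 1.1350 (×6); ln(11200/10000) = 0.1133 (×28).
W = 9.983083 / 90 = 0.111.

0.111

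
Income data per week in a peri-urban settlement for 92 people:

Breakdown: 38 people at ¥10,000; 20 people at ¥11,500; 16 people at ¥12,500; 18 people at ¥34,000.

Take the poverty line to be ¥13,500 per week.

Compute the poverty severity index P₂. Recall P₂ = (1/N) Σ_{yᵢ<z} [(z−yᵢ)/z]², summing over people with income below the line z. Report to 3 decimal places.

0.033

Incomes under z: 38×¥10,000, 20×¥11,500, 16×¥12,500 (q = 74 of N = 92).
Gap ratios (z−y)/z: (13500−10000)/13500 = 0.2593 (×38); (13500−11500)/13500 = 0.1481 (×20); (13500−12500)/13500 = 0.0741 (×16).
Squared: 0.0672 (×38); 0.0219 (×20); 0.0055 (×16).
Sum = 3.080933; P₂ = 3.080933 / 92 = 0.033.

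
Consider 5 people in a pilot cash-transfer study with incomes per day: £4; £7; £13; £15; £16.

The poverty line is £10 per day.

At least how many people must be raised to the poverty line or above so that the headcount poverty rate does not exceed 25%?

1

Currently q = 2 of N = 5 are below the line (H = 0.400).
A headcount ratio of at most 25% allows at most ⌊0.25 × 5⌋ = 1 poor people.
So at least 2 − 1 = 1 must be lifted.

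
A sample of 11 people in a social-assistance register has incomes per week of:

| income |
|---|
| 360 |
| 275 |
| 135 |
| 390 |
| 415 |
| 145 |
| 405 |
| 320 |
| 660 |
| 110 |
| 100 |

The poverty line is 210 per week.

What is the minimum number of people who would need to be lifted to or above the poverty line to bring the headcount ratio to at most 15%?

4 of the 11 people are poor, so H = 4/11 = 0.364.
A headcount ratio of at most 15% allows at most ⌊0.15 × 11⌋ = 1 poor people.
So at least 4 − 1 = 3 must be lifted.

3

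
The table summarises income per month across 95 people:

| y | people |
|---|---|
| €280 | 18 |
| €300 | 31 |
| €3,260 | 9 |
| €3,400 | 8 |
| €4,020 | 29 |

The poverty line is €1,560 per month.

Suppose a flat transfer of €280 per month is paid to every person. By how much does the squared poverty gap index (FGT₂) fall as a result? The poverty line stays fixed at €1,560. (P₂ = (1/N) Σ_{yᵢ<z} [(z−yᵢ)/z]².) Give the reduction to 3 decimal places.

Before: below the line — 18×€280, 31×€300; squared poverty gap index (FGT₂) = 0.34044.
After the €280 transfer: below the line — 18×€560, 31×€580; squared poverty gap index (FGT₂) = 0.20664.
Reduction = 0.34044 − 0.20664 = 0.134.

0.134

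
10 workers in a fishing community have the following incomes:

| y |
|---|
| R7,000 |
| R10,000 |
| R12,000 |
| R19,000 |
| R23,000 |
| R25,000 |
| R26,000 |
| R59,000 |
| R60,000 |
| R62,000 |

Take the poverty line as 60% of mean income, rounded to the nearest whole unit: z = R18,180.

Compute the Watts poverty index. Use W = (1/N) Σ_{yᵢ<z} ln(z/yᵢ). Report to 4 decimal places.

0.1968

Incomes under z: R7,000, R10,000, R12,000 (q = 3 of N = 10).
ln(z/y) terms: ln(18180/7000) = 0.9544; ln(18180/10000) = 0.5977; ln(18180/12000) = 0.4154.
W = 1.967564 / 10 = 0.1968.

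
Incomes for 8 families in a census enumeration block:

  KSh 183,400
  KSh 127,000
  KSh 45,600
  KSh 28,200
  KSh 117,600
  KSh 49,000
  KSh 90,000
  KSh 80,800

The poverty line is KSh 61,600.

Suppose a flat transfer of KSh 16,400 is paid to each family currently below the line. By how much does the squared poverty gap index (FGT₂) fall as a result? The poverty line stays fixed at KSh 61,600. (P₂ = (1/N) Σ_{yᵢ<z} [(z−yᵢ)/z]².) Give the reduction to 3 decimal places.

0.041

Before: below the line — KSh 28,200, KSh 45,600, KSh 49,000; squared poverty gap index (FGT₂) = 0.05041.
After the KSh 16,400 transfer: below the line — KSh 44,600; squared poverty gap index (FGT₂) = 0.00952.
Reduction = 0.05041 − 0.00952 = 0.041.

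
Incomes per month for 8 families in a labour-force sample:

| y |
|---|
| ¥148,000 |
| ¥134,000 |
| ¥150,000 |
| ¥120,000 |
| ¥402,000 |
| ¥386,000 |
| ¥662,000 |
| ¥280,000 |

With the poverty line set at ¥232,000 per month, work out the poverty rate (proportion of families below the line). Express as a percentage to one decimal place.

4 of the 8 families have income below ¥232,000.
H = 4/8 = 50.0%.

50.0%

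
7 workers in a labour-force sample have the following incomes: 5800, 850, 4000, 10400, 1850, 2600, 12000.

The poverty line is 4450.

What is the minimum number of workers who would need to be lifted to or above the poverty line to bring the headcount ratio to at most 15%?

4 of the 7 workers are poor, so H = 4/7 = 0.571.
A headcount ratio of at most 15% allows at most ⌊0.15 × 7⌋ = 1 poor workers.
So at least 4 − 1 = 3 must be lifted.

3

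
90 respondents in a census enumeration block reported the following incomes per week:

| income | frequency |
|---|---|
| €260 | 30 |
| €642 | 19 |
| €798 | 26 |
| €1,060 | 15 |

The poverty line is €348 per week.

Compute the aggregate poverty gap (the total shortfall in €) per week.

€2,640

Below z: 30×€260 (q = 30 of N = 90).
Individual gaps: 30×(348−260) = 2640.
Aggregate gap = €2,640.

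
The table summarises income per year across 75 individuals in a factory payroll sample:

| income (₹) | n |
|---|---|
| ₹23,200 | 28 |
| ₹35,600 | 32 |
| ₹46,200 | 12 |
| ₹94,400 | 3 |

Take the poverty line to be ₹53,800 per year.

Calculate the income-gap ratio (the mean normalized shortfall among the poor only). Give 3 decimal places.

Below the line: 28×₹23,200, 32×₹35,600, 12×₹46,200 (q = 72 of N = 75).
Relative gaps: 0.5688 (×28), 0.3383 (×32), 0.1413 (×12); sum = 28.446097.
The income-gap ratio divides by q (the poor only): 28.446097 / 72 = 0.395.

0.395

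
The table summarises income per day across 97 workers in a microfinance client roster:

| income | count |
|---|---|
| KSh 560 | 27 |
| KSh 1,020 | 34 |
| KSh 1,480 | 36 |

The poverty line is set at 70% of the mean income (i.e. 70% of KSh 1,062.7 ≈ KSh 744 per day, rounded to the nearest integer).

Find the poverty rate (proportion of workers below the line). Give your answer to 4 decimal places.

27 of the 97 workers have income below KSh 744.
H = 27/97 = 0.2784.

0.2784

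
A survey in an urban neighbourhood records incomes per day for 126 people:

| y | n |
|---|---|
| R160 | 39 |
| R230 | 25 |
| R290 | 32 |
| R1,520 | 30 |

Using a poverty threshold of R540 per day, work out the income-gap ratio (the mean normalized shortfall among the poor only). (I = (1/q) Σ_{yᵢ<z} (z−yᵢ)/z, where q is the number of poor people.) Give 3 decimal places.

0.590

Poor units: 39×R160, 25×R230, 32×R290 (q = 96 of N = 126).
Shortfall ratios (z−y)/z: 0.7037 (×39), 0.5741 (×25), 0.4630 (×32); sum = 56.611111.
The income-gap ratio divides by q (the poor only): 56.611111 / 96 = 0.590.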